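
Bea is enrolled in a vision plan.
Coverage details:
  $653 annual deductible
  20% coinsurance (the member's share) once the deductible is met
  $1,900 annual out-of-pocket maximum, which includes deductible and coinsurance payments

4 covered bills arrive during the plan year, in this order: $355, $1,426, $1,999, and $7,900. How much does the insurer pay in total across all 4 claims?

Bill 1, $355: all of it applies to the deductible. Cost to member: $355. OOP to date $355. Plan pays $355 − $355 = $0.
Bill 2, $1,426: $298 finishes the deductible; $1,128 goes to coinsurance; member's 20% is $225.60. Member pays $523.60; OOP now $878.60. Insurer: $1,426 − $523.60 = $902.40.
Bill 3, $1,999: deductible already satisfied, so member's share is 20% × $1,999 = $399.80. Cost to member: $399.80. OOP to date $1,278.40. Insurer: $1,999 − $399.80 = $1,599.20.
Bill 4, $7,900: deductible already satisfied, so member's share is 20% × $7,900 = $1,580. OOP would hit $2,858.40 > $1,900, so the cap limits the member to $1,900 − $1,278.40 = $621.60. Insurer: $7,900 − $621.60 = $7,278.40.
Insurer total = bills − member's total = $11,680 − $1,900 = $9,780.

$9,780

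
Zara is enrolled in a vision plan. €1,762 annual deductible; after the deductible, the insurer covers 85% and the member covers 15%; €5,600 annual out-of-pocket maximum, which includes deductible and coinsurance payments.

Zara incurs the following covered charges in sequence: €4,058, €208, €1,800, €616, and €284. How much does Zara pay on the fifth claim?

€42.60

#1 (€4,058): €1,762 finishes the deductible; €2,296 goes to coinsurance; member's 15% is €344.40. Cost to member: €2,106.40. OOP to date €2,106.40.
#2 (€208): deductible already satisfied, so member's share is 15% × €208 = €31.20. Member owes €31.20 (running OOP €2,137.60).
#3 (€1,800): deductible met; 15% of €1,800 = €270. Member pays €270; OOP now €2,407.60.
#4 (€616): 15% coinsurance on €616 = €92.40. Member owes €92.40 (running OOP €2,500).
#5 (€284): deductible met; 15% of €284 = €42.60. Cost to member: €42.60. OOP to date €2,542.60.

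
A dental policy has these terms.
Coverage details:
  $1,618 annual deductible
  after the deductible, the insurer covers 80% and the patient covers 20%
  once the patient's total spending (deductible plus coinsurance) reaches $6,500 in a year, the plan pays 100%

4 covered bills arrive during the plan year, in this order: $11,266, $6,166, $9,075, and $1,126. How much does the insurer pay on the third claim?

#1 ($11,266): deductible takes $1,618, $9,648 remains; 20% of $9,648 = $1,929.60. Cost to patient: $3,547.60. OOP to date $3,547.60. Insurer: $11,266 − $3,547.60 = $7,718.40.
#2 ($6,166): deductible already satisfied, so patient's share is 20% × $6,166 = $1,233.20. Cost to patient: $1,233.20. OOP to date $4,780.80. Plan pays $6,166 − $1,233.20 = $4,932.80.
#3 ($9,075): deductible met; 20% of $9,075 = $1,815. Adding that to $4,780.80 gives $6,595.80, past the $6,500 cap; patient pays only $6,500 − $4,780.80 = $1,719.20. Plan pays $9,075 − $1,719.20 = $7,355.80.

$7,355.80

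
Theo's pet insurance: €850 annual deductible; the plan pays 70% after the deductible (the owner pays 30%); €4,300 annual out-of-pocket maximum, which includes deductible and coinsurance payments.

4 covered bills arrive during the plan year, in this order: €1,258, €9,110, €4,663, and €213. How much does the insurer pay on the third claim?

€4,068.40

Claim 1 (€1,258): deductible takes €850, €408 remains; 30% of €408 = €122.40. Cost to owner: €972.40. OOP to date €972.40. Insurer: €1,258 − €972.40 = €285.60.
Claim 2 (€9,110): deductible met; 30% of €9,110 = €2,733. Owner pays €2,733; OOP now €3,705.40. Plan pays €9,110 − €2,733 = €6,377.
Claim 3 (€4,663): deductible met; 30% of €4,663 = €1,398.90. That would push OOP to €5,104.30, over the €4,300 cap, so owner pays €4,300 − €3,705.40 = €594.60. Insurer: €4,663 − €594.60 = €4,068.40.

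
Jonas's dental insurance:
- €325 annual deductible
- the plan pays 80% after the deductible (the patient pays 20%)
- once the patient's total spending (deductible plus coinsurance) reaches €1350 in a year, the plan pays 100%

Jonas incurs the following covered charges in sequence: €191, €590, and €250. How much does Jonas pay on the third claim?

Bill 1, €191: all of it applies to the deductible. Patient owes €191 (running OOP €191).
Bill 2, €590: deductible takes €134, €456 remains; 20% of €456 = €91.20. Patient owes €225.20 (running OOP €416.20).
Bill 3, €250: 20% coinsurance on €250 = €50. Cost to patient: €50. OOP to date €466.20.

€50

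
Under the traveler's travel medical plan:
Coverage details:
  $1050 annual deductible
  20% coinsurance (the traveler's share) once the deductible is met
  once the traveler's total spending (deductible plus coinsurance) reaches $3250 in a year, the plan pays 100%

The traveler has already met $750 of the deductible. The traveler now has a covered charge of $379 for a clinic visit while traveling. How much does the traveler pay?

Remaining deductible: $1050 − $750 = $300.
The remaining $79 (= $379 − $300) moves to coinsurance.
Coinsurance: $79 × 20% = $15.80.
So the traveler owes $300 + $15.80 = $315.80 before any cap.
Cumulative spending $750 + $315.80 = $1065.80 stays under the $3250 maximum.

$315.80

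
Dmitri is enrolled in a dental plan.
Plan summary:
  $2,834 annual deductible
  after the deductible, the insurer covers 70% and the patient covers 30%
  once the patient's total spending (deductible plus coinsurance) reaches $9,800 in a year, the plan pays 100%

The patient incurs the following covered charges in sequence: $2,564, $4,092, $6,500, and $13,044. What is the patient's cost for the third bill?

#1 ($2,564): entire amount goes to the deductible. Cost to patient: $2,564. OOP to date $2,564.
#2 ($4,092): $270 finishes the deductible; $3,822 goes to coinsurance; patient's 30% is $1,146.60. Cost to patient: $1,416.60. OOP to date $3,980.60.
#3 ($6,500): deductible met; 30% of $6,500 = $1,950. Cost to patient: $1,950. OOP to date $5,930.60.

$1,950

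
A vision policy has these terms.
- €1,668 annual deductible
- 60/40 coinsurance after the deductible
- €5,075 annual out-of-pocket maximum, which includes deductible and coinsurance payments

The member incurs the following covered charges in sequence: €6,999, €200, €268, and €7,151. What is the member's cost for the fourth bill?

#1 (€6,999): €1,668 to deductible, leaving €5,331; 40% of €5,331 = €2,132.40. Member pays €3,800.40; OOP now €3,800.40.
#2 (€200): deductible met; 40% of €200 = €80. Member owes €80 (running OOP €3,880.40).
#3 (€268): 40% coinsurance on €268 = €107.20. Member owes €107.20 (running OOP €3,987.60).
#4 (€7,151): deductible met; 40% of €7,151 = €2,860.40. That would push OOP to €6,848, over the €5,075 cap, so member pays €5,075 − €3,987.60 = €1,087.40.

€1,087.40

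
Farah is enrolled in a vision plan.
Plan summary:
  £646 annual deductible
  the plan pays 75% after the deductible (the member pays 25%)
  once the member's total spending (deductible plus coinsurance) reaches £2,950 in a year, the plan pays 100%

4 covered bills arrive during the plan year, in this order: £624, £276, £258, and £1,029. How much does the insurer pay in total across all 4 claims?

£1,155.75

Claim 1 — £624: fully absorbed by the deductible. Cost to member: £624. OOP to date £624. Insurer: £624 − £624 = £0.
Claim 2 — £276: £22 finishes the deductible; £254 goes to coinsurance; member's 25% is £63.50. Member owes £85.50 (running OOP £709.50). Insurer: £276 − £85.50 = £190.50.
Claim 3 — £258: deductible met; 25% of £258 = £64.50. Cost to member: £64.50. OOP to date £774. Insurer: £258 − £64.50 = £193.50.
Claim 4 — £1,029: 25% coinsurance on £1,029 = £257.25. Member owes £257.25 (running OOP £1,031.25). Insurer: £1,029 − £257.25 = £771.75.
Insurer total: £0 + £190.50 + £193.50 + £771.75 = £1,155.75.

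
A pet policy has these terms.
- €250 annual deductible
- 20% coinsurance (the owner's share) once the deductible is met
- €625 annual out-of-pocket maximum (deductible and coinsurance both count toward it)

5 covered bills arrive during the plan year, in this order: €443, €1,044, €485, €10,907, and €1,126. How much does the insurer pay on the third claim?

€388

Claim 1 — €443: €250 finishes the deductible; €193 goes to coinsurance; coinsurance €193 × 20% = €38.60. Cost to owner: €288.60. OOP to date €288.60. Insurer: €443 − €288.60 = €154.40.
Claim 2 — €1,044: 20% coinsurance on €1,044 = €208.80. Owner owes €208.80 (running OOP €497.40). Insurer: €1,044 − €208.80 = €835.20.
Claim 3 — €485: 20% coinsurance on €485 = €97. Owner owes €97 (running OOP €594.40). Insurer: €485 − €97 = €388.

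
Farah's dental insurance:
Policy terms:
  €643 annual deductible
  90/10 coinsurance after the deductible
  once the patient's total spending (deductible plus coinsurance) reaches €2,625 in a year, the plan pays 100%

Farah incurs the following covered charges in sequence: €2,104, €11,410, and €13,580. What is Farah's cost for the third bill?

#1 (€2,104): deductible takes €643, €1,461 remains; 10% of €1,461 = €146.10. Cost to patient: €789.10. OOP to date €789.10.
#2 (€11,410): deductible already satisfied, so patient's share is 10% × €11,410 = €1,141. Patient pays €1,141; OOP now €1,930.10.
#3 (€13,580): deductible met; 10% of €13,580 = €1,358. Adding that to €1,930.10 gives €3,288.10, past the €2,625 cap; patient pays only €2,625 − €1,930.10 = €694.90.

€694.90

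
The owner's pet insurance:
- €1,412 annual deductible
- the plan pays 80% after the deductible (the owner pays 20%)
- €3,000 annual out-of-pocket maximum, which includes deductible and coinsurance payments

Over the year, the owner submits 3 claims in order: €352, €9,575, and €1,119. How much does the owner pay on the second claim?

€2,648

Claim 1 (€352): entire amount goes to the deductible. Cost to owner: €352. OOP to date €352.
Claim 2 (€9,575): deductible takes €1,060, €8,515 remains; coinsurance €8,515 × 20% = €1,703. Together that's €1,060 + €1,703 = €2,763. That would push OOP to €3,115, over the €3,000 cap, so owner pays €3,000 − €352 = €2,648.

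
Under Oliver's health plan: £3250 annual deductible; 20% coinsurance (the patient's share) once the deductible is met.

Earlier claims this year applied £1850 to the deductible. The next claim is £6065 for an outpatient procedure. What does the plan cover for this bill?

£3732

£1850 of the £3250 deductible is already met, leaving £1400.
After the £1400 deductible portion, £6065 − £1400 = £4665 is subject to coinsurance.
20% of £4665 = £933 falls to the patient.
So the patient owes £1400 + £933 = £2333.
Insurer pays the balance: £6065 − £2333 = £3732.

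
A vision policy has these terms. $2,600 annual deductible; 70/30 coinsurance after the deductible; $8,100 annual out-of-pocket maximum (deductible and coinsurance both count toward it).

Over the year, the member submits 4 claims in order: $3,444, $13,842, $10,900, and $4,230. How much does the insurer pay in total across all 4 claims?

$24,316

Claim 1 ($3,444): $2,600 finishes the deductible; $844 goes to coinsurance; coinsurance $844 × 30% = $253.20. Member owes $2,853.20 (running OOP $2,853.20). Plan pays $3,444 − $2,853.20 = $590.80.
Claim 2 ($13,842): deductible met; 30% of $13,842 = $4,152.60. Member pays $4,152.60; OOP now $7,005.80. Plan pays $13,842 − $4,152.60 = $9,689.40.
Claim 3 ($10,900): deductible met; 30% of $10,900 = $3,270. OOP would hit $10,275.80 > $8,100, so the cap limits the member to $8,100 − $7,005.80 = $1,094.20. Insurer: $10,900 − $1,094.20 = $9,805.80.
Claim 4 ($4,230): deductible already satisfied, so member's share is 30% × $4,230 = $1,269. That would push OOP to $9,369, over the $8,100 cap, so member pays $8,100 − $8,100 = $0. Plan pays $4,230 − $0 = $4,230.
Insurer total = bills − member's total = $32,416 − $8,100 = $24,316.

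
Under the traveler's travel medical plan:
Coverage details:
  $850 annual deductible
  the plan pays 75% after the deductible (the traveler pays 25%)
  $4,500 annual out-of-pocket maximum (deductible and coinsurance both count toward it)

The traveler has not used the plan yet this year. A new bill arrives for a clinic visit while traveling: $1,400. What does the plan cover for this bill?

$412.50

The full $850 deductible is still open; $850 of this bill applies to it.
After the $850 deductible portion, $1,400 − $850 = $550 is subject to coinsurance.
Traveler's 25% share of $550 is $137.50.
Traveler responsibility before any cap: $850 + $137.50 = $987.50.
Year-to-date out-of-pocket becomes $0 + $987.50 = $987.50, still under the $4,500 maximum, so no cap applies.
Insurer pays the balance: $1,400 − $987.50 = $412.50.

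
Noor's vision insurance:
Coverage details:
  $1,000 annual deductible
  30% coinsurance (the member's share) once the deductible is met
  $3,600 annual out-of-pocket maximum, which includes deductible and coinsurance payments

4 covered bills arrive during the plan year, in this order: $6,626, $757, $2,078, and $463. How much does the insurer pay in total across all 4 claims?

$6,324

Claim 1 — $6,626: $1,000 finishes the deductible; $5,626 goes to coinsurance; coinsurance $5,626 × 30% = $1,687.80. Member owes $2,687.80 (running OOP $2,687.80). Insurer: $6,626 − $2,687.80 = $3,938.20.
Claim 2 — $757: 30% coinsurance on $757 = $227.10. Member pays $227.10; OOP now $2,914.90. Plan pays $757 − $227.10 = $529.90.
Claim 3 — $2,078: deductible already satisfied, so member's share is 30% × $2,078 = $623.40. Member pays $623.40; OOP now $3,538.30. Insurer: $2,078 − $623.40 = $1,454.60.
Claim 4 — $463: deductible already satisfied, so member's share is 30% × $463 = $138.90. Adding that to $3,538.30 gives $3,677.20, past the $3,600 cap; member pays only $3,600 − $3,538.30 = $61.70. Insurer: $463 − $61.70 = $401.30.
Insurer total: $3,938.20 + $529.90 + $1,454.60 + $401.30 = $6,324.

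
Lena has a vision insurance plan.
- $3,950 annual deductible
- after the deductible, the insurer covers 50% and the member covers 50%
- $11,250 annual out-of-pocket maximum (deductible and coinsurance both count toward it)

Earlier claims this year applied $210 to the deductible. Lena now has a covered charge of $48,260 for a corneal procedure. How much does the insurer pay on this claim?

$37,220

$210 of the $3,950 deductible is already met, leaving $3,740.
That leaves $48,260 − $3,740 = $44,520 for coinsurance.
50% of $44,520 = $22,260 falls to the member.
So the member owes $3,740 + $22,260 = $26,000 before any cap.
That would bring total out-of-pocket to $26,210, past the $11,250 cap. The member is capped at $11,250 − $210 = $11,040 on this claim.
The insurer covers the remainder: $48,260 − $11,040 = $37,220.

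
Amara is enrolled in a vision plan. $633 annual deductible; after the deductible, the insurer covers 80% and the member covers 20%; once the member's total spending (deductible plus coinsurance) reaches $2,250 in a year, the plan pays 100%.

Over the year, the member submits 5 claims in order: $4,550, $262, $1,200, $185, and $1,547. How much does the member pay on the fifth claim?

$309.40

#1 ($4,550): deductible takes $633, $3,917 remains; member's 20% is $783.40. Member pays $1,416.40; OOP now $1,416.40.
#2 ($262): deductible met; 20% of $262 = $52.40. Member pays $52.40; OOP now $1,468.80.
#3 ($1,200): deductible already satisfied, so member's share is 20% × $1,200 = $240. Member pays $240; OOP now $1,708.80.
#4 ($185): deductible already satisfied, so member's share is 20% × $185 = $37. Member owes $37 (running OOP $1,745.80).
#5 ($1,547): deductible met; 20% of $1,547 = $309.40. Cost to member: $309.40. OOP to date $2,055.20.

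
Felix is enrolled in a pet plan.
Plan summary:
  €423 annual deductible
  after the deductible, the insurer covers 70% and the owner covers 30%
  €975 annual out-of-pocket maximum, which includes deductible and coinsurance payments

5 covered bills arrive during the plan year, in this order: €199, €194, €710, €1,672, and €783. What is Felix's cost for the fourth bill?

€348

#1 (€199): fully absorbed by the deductible. Owner pays €199; OOP now €199.
#2 (€194): all of it applies to the deductible. Owner pays €194; OOP now €393.
#3 (€710): deductible takes €30, €680 remains; owner's 30% is €204. Cost to owner: €234. OOP to date €627.
#4 (€1,672): deductible already satisfied, so owner's share is 30% × €1,672 = €501.60. OOP would hit €1,128.60 > €975, so the cap limits the owner to €975 − €627 = €348.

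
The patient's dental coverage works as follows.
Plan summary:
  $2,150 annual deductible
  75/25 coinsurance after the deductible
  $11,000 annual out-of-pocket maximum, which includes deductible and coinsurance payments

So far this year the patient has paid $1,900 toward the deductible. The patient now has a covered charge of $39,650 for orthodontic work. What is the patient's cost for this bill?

Remaining deductible: $2,150 − $1,900 = $250.
The remaining $39,400 (= $39,650 − $250) moves to coinsurance.
25% of $39,400 = $9,850 falls to the patient.
So the patient owes $250 + $9,850 = $10,100 before any cap.
Adding $10,100 to the $1,900 already spent would give $12,000, which exceeds the $11,000 cap; the patient pays just $11,000 − $1,900 = $9,100.

$9,100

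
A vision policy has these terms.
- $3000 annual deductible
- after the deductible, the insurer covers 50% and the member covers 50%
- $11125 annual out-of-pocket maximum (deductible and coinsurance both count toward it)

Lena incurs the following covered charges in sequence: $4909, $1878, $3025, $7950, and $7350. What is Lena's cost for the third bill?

$1512.50

Bill 1, $4909: $3000 finishes the deductible; $1909 goes to coinsurance; member's 50% is $954.50. Member owes $3954.50 (running OOP $3954.50).
Bill 2, $1878: 50% coinsurance on $1878 = $939. Member owes $939 (running OOP $4893.50).
Bill 3, $3025: deductible met; 50% of $3025 = $1512.50. Cost to member: $1512.50. OOP to date $6406.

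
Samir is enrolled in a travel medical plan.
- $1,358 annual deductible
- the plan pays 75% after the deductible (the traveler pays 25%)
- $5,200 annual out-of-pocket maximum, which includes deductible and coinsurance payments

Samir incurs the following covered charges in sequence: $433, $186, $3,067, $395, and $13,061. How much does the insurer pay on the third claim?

$1,746

Bill 1, $433: fully absorbed by the deductible. Traveler pays $433; OOP now $433. Insurer: $433 − $433 = $0.
Bill 2, $186: fully absorbed by the deductible. Cost to traveler: $186. OOP to date $619. Plan pays $186 − $186 = $0.
Bill 3, $3,067: $739 to deductible, leaving $2,328; coinsurance $2,328 × 25% = $582. Traveler pays $1,321; OOP now $1,940. Insurer: $3,067 − $1,321 = $1,746.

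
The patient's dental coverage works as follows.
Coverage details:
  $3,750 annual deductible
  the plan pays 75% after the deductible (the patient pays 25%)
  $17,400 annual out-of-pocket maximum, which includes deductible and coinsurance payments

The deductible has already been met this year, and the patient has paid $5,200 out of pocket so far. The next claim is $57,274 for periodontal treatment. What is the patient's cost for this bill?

With the deductible met, the entire $57,274 is subject to coinsurance.
25% of $57,274 = $14,318.50 falls to the patient.
Adding $14,318.50 to the $5,200 already spent would give $19,518.50, which exceeds the $17,400 cap; the patient pays just $17,400 − $5,200 = $12,200.

$12,200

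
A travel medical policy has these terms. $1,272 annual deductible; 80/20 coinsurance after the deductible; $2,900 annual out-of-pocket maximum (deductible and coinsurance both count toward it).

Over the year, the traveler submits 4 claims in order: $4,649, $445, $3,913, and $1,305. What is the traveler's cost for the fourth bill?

Claim 1 ($4,649): deductible takes $1,272, $3,377 remains; 20% of $3,377 = $675.40. Cost to traveler: $1,947.40. OOP to date $1,947.40.
Claim 2 ($445): deductible already satisfied, so traveler's share is 20% × $445 = $89. Cost to traveler: $89. OOP to date $2,036.40.
Claim 3 ($3,913): 20% coinsurance on $3,913 = $782.60. Traveler pays $782.60; OOP now $2,819.
Claim 4 ($1,305): deductible already satisfied, so traveler's share is 20% × $1,305 = $261. OOP would hit $3,080 > $2,900, so the cap limits the traveler to $2,900 − $2,819 = $81.

$81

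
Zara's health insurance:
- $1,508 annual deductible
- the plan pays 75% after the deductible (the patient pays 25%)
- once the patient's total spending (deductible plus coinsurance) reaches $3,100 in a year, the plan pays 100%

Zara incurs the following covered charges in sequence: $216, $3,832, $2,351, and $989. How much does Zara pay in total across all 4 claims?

$2,978

#1 ($216): entire amount goes to the deductible. Patient owes $216 (running OOP $216).
#2 ($3,832): $1,292 to deductible, leaving $2,540; coinsurance $2,540 × 25% = $635. Cost to patient: $1,927. OOP to date $2,143.
#3 ($2,351): deductible already satisfied, so patient's share is 25% × $2,351 = $587.75. Patient pays $587.75; OOP now $2,730.75.
#4 ($989): deductible already satisfied, so patient's share is 25% × $989 = $247.25. Cost to patient: $247.25. OOP to date $2,978.
Total paid by the patient: $216 + $1,927 + $587.75 + $247.25 = $2,978.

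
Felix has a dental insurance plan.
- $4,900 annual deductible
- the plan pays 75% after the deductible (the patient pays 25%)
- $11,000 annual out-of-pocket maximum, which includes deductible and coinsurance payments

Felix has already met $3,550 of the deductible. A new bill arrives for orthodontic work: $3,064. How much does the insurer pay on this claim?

$1,285.50

$3,550 of the $4,900 deductible is already met, leaving $1,350.
That leaves $3,064 − $1,350 = $1,714 for coinsurance.
Patient's 25% share of $1,714 is $428.50.
Patient responsibility before any cap: $1,350 + $428.50 = $1,778.50.
Year-to-date out-of-pocket becomes $3,550 + $1,778.50 = $5,328.50, still under the $11,000 maximum, so no cap applies.
Insurer pays the balance: $3,064 − $1,778.50 = $1,285.50.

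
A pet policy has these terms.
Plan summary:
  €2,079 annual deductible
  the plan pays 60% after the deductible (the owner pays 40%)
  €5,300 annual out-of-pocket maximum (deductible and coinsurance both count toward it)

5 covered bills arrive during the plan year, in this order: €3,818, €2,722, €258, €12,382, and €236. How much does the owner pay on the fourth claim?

€1,333.40

Bill 1, €3,818: €2,079 finishes the deductible; €1,739 goes to coinsurance; owner's 40% is €695.60. Owner pays €2,774.60; OOP now €2,774.60.
Bill 2, €2,722: 40% coinsurance on €2,722 = €1,088.80. Owner owes €1,088.80 (running OOP €3,863.40).
Bill 3, €258: deductible already satisfied, so owner's share is 40% × €258 = €103.20. Cost to owner: €103.20. OOP to date €3,966.60.
Bill 4, €12,382: 40% coinsurance on €12,382 = €4,952.80. OOP would hit €8,919.40 > €5,300, so the cap limits the owner to €5,300 − €3,966.60 = €1,333.40.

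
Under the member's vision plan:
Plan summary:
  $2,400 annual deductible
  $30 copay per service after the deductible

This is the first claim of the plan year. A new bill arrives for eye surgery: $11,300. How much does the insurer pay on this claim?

The full $2,400 deductible is still open; $2,400 of this bill applies to it.
The remaining $8,900 (= $11,300 − $2,400) moves to the copay.
Copay on this service: $30.
Member responsibility: $2,400 + $30 = $2,430.
Insurer pays the balance: $11,300 − $2,430 = $8,870.

$8,870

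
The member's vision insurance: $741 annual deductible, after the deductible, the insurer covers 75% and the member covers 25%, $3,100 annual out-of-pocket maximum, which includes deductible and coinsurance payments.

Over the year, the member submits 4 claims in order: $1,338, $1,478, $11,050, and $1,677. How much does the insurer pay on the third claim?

$9,209.75

Bill 1, $1,338: deductible takes $741, $597 remains; member's 25% is $149.25. Member pays $890.25; OOP now $890.25. Insurer: $1,338 − $890.25 = $447.75.
Bill 2, $1,478: deductible already satisfied, so member's share is 25% × $1,478 = $369.50. Cost to member: $369.50. OOP to date $1,259.75. Plan pays $1,478 − $369.50 = $1,108.50.
Bill 3, $11,050: deductible already satisfied, so member's share is 25% × $11,050 = $2,762.50. OOP would hit $4,022.25 > $3,100, so the cap limits the member to $3,100 − $1,259.75 = $1,840.25. Insurer: $11,050 − $1,840.25 = $9,209.75.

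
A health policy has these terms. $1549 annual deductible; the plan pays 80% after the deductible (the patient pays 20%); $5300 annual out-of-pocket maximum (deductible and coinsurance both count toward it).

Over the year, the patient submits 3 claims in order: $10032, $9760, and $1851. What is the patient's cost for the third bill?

$102.40

Claim 1 — $10032: $1549 to deductible, leaving $8483; patient's 20% is $1696.60. Cost to patient: $3245.60. OOP to date $3245.60.
Claim 2 — $9760: 20% coinsurance on $9760 = $1952. Patient pays $1952; OOP now $5197.60.
Claim 3 — $1851: 20% coinsurance on $1851 = $370.20. OOP would hit $5567.80 > $5300, so the cap limits the patient to $5300 − $5197.60 = $102.40.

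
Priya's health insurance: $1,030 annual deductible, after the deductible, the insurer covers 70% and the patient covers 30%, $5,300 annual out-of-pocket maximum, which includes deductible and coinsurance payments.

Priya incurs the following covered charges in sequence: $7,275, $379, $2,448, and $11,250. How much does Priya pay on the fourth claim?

$1,548.40

Claim 1 — $7,275: deductible takes $1,030, $6,245 remains; 30% of $6,245 = $1,873.50. Patient owes $2,903.50 (running OOP $2,903.50).
Claim 2 — $379: deductible already satisfied, so patient's share is 30% × $379 = $113.70. Cost to patient: $113.70. OOP to date $3,017.20.
Claim 3 — $2,448: deductible met; 30% of $2,448 = $734.40. Patient owes $734.40 (running OOP $3,751.60).
Claim 4 — $11,250: 30% coinsurance on $11,250 = $3,375. Adding that to $3,751.60 gives $7,126.60, past the $5,300 cap; patient pays only $5,300 − $3,751.60 = $1,548.40.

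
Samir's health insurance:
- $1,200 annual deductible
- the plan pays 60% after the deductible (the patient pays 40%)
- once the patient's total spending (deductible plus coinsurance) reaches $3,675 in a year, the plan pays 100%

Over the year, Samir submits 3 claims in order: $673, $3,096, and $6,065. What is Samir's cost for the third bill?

#1 ($673): fully absorbed by the deductible. Cost to patient: $673. OOP to date $673.
#2 ($3,096): $527 to deductible, leaving $2,569; coinsurance $2,569 × 40% = $1,027.60. Patient pays $1,554.60; OOP now $2,227.60.
#3 ($6,065): deductible met; 40% of $6,065 = $2,426. That would push OOP to $4,653.60, over the $3,675 cap, so patient pays $3,675 − $2,227.60 = $1,447.40.

$1,447.40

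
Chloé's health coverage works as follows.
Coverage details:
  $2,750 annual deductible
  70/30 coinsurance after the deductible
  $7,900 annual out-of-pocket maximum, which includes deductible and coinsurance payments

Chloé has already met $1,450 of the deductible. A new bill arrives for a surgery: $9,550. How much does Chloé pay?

$1,450 of the $2,750 deductible is already met, leaving $1,300.
The remaining $8,250 (= $9,550 − $1,300) moves to coinsurance.
Coinsurance: $8,250 × 30% = $2,475.
Patient responsibility before any cap: $1,300 + $2,475 = $3,775.
Year-to-date out-of-pocket becomes $1,450 + $3,775 = $5,225, still under the $7,900 maximum, so no cap applies.

$3,775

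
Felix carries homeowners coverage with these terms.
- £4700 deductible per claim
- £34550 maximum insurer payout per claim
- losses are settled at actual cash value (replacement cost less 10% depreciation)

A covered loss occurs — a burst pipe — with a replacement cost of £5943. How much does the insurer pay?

At 10% depreciation, ACV = £5943 − £594.30 = £5348.70.
Less the £4700 deductible: £5348.70 − £4700 = £648.70.
£648.70 ≤ £34550, so the limit doesn't bind; insurer pays £648.70.

£648.70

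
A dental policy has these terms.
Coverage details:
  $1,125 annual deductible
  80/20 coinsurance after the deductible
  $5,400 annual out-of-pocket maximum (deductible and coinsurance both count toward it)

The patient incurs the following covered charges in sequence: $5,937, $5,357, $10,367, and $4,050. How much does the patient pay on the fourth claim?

Bill 1, $5,937: $1,125 finishes the deductible; $4,812 goes to coinsurance; patient's 20% is $962.40. Patient pays $2,087.40; OOP now $2,087.40.
Bill 2, $5,357: 20% coinsurance on $5,357 = $1,071.40. Patient pays $1,071.40; OOP now $3,158.80.
Bill 3, $10,367: 20% coinsurance on $10,367 = $2,073.40. Patient pays $2,073.40; OOP now $5,232.20.
Bill 4, $4,050: deductible met; 20% of $4,050 = $810. OOP would hit $6,042.20 > $5,400, so the cap limits the patient to $5,400 − $5,232.20 = $167.80.

$167.80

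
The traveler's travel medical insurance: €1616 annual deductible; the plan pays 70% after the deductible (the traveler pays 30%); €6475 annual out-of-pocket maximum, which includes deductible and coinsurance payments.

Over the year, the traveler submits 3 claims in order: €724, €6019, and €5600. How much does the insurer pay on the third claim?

€3920

Bill 1, €724: entire amount goes to the deductible. Cost to traveler: €724. OOP to date €724. Insurer: €724 − €724 = €0.
Bill 2, €6019: €892 finishes the deductible; €5127 goes to coinsurance; coinsurance €5127 × 30% = €1538.10. Traveler owes €2430.10 (running OOP €3154.10). Plan pays €6019 − €2430.10 = €3588.90.
Bill 3, €5600: 30% coinsurance on €5600 = €1680. Traveler pays €1680; OOP now €4834.10. Plan pays €5600 − €1680 = €3920.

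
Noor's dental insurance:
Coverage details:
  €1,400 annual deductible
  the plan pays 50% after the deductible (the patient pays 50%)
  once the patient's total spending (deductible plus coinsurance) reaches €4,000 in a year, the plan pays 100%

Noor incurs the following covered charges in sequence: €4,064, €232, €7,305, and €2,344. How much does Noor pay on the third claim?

Bill 1, €4,064: €1,400 finishes the deductible; €2,664 goes to coinsurance; 50% of €2,664 = €1,332. Patient owes €2,732 (running OOP €2,732).
Bill 2, €232: deductible already satisfied, so patient's share is 50% × €232 = €116. Cost to patient: €116. OOP to date €2,848.
Bill 3, €7,305: deductible met; 50% of €7,305 = €3,652.50. Adding that to €2,848 gives €6,500.50, past the €4,000 cap; patient pays only €4,000 − €2,848 = €1,152.

€1,152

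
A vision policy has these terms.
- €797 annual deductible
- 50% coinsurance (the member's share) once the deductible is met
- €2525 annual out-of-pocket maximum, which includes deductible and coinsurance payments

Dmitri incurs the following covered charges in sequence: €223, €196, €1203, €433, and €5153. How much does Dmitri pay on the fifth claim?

Claim 1 (€223): all of it applies to the deductible. Member pays €223; OOP now €223.
Claim 2 (€196): fully absorbed by the deductible. Member owes €196 (running OOP €419).
Claim 3 (€1203): deductible takes €378, €825 remains; member's 50% is €412.50. Member pays €790.50; OOP now €1209.50.
Claim 4 (€433): deductible met; 50% of €433 = €216.50. Member owes €216.50 (running OOP €1426).
Claim 5 (€5153): 50% coinsurance on €5153 = €2576.50. OOP would hit €4002.50 > €2525, so the cap limits the member to €2525 − €1426 = €1099.

€1099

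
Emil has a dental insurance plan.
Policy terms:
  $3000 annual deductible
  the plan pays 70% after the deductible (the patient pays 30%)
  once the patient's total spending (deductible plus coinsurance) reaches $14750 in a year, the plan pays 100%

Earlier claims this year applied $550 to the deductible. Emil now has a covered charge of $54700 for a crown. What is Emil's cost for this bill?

$14200

Remaining deductible: $3000 − $550 = $2450.
The remaining $52250 (= $54700 − $2450) moves to coinsurance.
Patient's 30% share of $52250 is $15675.
So the patient owes $2450 + $15675 = $18125 before any cap.
That would bring total out-of-pocket to $18675, past the $14750 cap. The patient is capped at $14750 − $550 = $14200 on this claim.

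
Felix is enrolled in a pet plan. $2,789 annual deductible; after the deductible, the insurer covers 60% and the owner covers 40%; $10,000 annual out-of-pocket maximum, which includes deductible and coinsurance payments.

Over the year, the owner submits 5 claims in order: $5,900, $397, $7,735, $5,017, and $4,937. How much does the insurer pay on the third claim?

$4,641

Bill 1, $5,900: $2,789 to deductible, leaving $3,111; coinsurance $3,111 × 40% = $1,244.40. Owner owes $4,033.40 (running OOP $4,033.40). Plan pays $5,900 − $4,033.40 = $1,866.60.
Bill 2, $397: deductible met; 40% of $397 = $158.80. Owner owes $158.80 (running OOP $4,192.20). Plan pays $397 − $158.80 = $238.20.
Bill 3, $7,735: 40% coinsurance on $7,735 = $3,094. Cost to owner: $3,094. OOP to date $7,286.20. Plan pays $7,735 − $3,094 = $4,641.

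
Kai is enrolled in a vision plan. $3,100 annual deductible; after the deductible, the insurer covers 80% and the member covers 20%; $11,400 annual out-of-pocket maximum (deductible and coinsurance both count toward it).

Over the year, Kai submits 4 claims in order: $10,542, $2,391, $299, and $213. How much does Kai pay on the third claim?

$59.80

Claim 1 ($10,542): deductible takes $3,100, $7,442 remains; member's 20% is $1,488.40. Member pays $4,588.40; OOP now $4,588.40.
Claim 2 ($2,391): deductible met; 20% of $2,391 = $478.20. Member owes $478.20 (running OOP $5,066.60).
Claim 3 ($299): deductible met; 20% of $299 = $59.80. Member owes $59.80 (running OOP $5,126.40).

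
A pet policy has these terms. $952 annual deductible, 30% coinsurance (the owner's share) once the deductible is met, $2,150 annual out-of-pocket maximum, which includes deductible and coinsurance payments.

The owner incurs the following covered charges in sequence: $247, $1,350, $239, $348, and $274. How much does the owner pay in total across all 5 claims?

#1 ($247): all of it applies to the deductible. Owner owes $247 (running OOP $247).
#2 ($1,350): deductible takes $705, $645 remains; 30% of $645 = $193.50. Owner owes $898.50 (running OOP $1,145.50).
#3 ($239): 30% coinsurance on $239 = $71.70. Owner owes $71.70 (running OOP $1,217.20).
#4 ($348): deductible already satisfied, so owner's share is 30% × $348 = $104.40. Owner pays $104.40; OOP now $1,321.60.
#5 ($274): deductible met; 30% of $274 = $82.20. Owner owes $82.20 (running OOP $1,403.80).
Summing the owner's payments: $247 + $898.50 + $71.70 + $104.40 + $82.20 = $1,403.80.

$1,403.80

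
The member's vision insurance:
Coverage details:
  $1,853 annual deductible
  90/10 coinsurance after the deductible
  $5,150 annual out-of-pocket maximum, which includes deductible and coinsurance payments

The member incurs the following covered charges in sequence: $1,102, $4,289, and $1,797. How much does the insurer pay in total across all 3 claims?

#1 ($1,102): fully absorbed by the deductible. Member owes $1,102 (running OOP $1,102). Plan pays $1,102 − $1,102 = $0.
#2 ($4,289): deductible takes $751, $3,538 remains; coinsurance $3,538 × 10% = $353.80. Member pays $1,104.80; OOP now $2,206.80. Insurer: $4,289 − $1,104.80 = $3,184.20.
#3 ($1,797): 10% coinsurance on $1,797 = $179.70. Member owes $179.70 (running OOP $2,386.50). Insurer: $1,797 − $179.70 = $1,617.30.
Insurer total: $0 + $3,184.20 + $1,617.30 = $4,801.50.

$4,801.50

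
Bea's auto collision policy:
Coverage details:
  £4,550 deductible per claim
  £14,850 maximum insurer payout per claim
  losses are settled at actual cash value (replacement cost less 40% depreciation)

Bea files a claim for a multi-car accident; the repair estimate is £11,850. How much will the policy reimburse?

At 40% depreciation, ACV = £11,850 − £4,740 = £7,110.
After the deductible, £7,110 − £4,550 = £2,560 remains.
£2,560 is within the £14,850 limit, so the insurer pays £2,560.

£2,560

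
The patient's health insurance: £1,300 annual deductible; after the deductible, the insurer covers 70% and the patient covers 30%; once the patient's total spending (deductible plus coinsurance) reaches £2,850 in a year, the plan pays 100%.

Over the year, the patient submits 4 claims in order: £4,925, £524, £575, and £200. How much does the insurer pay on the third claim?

£402.50

Claim 1 (£4,925): £1,300 to deductible, leaving £3,625; 30% of £3,625 = £1,087.50. Patient pays £2,387.50; OOP now £2,387.50. Plan pays £4,925 − £2,387.50 = £2,537.50.
Claim 2 (£524): deductible met; 30% of £524 = £157.20. Cost to patient: £157.20. OOP to date £2,544.70. Insurer: £524 − £157.20 = £366.80.
Claim 3 (£575): deductible already satisfied, so patient's share is 30% × £575 = £172.50. Patient pays £172.50; OOP now £2,717.20. Insurer: £575 − £172.50 = £402.50.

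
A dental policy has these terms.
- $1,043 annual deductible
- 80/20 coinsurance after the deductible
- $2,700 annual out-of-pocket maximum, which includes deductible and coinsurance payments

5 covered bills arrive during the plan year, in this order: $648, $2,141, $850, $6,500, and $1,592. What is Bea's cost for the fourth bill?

$1,137.80

Claim 1 — $648: entire amount goes to the deductible. Cost to patient: $648. OOP to date $648.
Claim 2 — $2,141: deductible takes $395, $1,746 remains; 20% of $1,746 = $349.20. Cost to patient: $744.20. OOP to date $1,392.20.
Claim 3 — $850: 20% coinsurance on $850 = $170. Cost to patient: $170. OOP to date $1,562.20.
Claim 4 — $6,500: deductible already satisfied, so patient's share is 20% × $6,500 = $1,300. Adding that to $1,562.20 gives $2,862.20, past the $2,700 cap; patient pays only $2,700 − $1,562.20 = $1,137.80.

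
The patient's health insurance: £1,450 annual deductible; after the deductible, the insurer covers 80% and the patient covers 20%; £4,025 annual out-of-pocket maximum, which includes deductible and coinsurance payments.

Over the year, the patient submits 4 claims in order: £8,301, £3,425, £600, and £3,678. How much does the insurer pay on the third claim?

£480

Bill 1, £8,301: deductible takes £1,450, £6,851 remains; coinsurance £6,851 × 20% = £1,370.20. Cost to patient: £2,820.20. OOP to date £2,820.20. Insurer: £8,301 − £2,820.20 = £5,480.80.
Bill 2, £3,425: deductible met; 20% of £3,425 = £685. Cost to patient: £685. OOP to date £3,505.20. Insurer: £3,425 − £685 = £2,740.
Bill 3, £600: deductible already satisfied, so patient's share is 20% × £600 = £120. Patient pays £120; OOP now £3,625.20. Insurer: £600 − £120 = £480.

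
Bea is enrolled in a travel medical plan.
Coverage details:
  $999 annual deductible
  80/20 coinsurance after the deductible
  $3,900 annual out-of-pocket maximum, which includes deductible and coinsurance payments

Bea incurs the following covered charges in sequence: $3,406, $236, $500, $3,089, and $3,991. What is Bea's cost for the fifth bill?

$798.20

Claim 1 — $3,406: $999 finishes the deductible; $2,407 goes to coinsurance; traveler's 20% is $481.40. Traveler pays $1,480.40; OOP now $1,480.40.
Claim 2 — $236: deductible met; 20% of $236 = $47.20. Cost to traveler: $47.20. OOP to date $1,527.60.
Claim 3 — $500: 20% coinsurance on $500 = $100. Cost to traveler: $100. OOP to date $1,627.60.
Claim 4 — $3,089: deductible met; 20% of $3,089 = $617.80. Traveler owes $617.80 (running OOP $2,245.40).
Claim 5 — $3,991: 20% coinsurance on $3,991 = $798.20. Traveler owes $798.20 (running OOP $3,043.60).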